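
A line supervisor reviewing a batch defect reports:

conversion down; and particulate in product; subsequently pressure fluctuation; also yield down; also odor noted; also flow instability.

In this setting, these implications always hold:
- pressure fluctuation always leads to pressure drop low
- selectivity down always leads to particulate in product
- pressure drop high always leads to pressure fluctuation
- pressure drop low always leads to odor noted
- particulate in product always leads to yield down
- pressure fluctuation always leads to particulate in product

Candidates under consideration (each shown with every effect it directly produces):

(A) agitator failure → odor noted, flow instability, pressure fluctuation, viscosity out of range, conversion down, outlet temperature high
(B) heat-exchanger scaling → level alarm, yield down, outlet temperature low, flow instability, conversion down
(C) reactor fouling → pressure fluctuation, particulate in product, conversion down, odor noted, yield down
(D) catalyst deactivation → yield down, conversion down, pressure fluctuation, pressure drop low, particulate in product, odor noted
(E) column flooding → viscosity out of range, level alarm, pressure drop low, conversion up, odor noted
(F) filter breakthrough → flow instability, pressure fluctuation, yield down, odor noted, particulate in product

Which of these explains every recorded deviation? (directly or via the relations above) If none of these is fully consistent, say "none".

Per-candidate check:
(A) agitator failure — accounts for every observation (particulate in product via pressure fluctuation → particulate in product)
(B) heat-exchanger scaling — does not account for particulate in product, pressure fluctuation, odor noted
(C) reactor fouling — conversion down yes; particulate in product yes; pressure fluctuation yes; yield down yes; odor noted yes; flow instability NO
(D) catalyst deactivation — does not account for flow instability
(E) column flooding — fails on conversion down, particulate in product, pressure fluctuation, yield down, flow instability (predicts conversion up, not conversion down)
(F) filter breakthrough — conversion down NO; particulate in product yes; pressure fluctuation yes; yield down yes; odor noted yes; flow instability yes
(A) is the only candidate with no mismatches.

A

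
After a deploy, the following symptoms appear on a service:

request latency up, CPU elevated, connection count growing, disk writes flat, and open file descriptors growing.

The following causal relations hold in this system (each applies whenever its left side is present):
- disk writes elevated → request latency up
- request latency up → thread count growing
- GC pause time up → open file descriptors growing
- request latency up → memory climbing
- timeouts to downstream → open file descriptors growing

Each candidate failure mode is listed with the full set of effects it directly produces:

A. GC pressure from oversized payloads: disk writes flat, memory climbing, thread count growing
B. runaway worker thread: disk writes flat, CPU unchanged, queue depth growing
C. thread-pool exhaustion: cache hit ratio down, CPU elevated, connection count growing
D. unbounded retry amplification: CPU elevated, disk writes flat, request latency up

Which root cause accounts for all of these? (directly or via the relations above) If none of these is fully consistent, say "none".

Per-candidate check:
(A) GC pressure from oversized payloads — request latency up NO; CPU elevated NO; connection count growing NO; disk writes flat yes; open file descriptors growing NO
(B) runaway worker thread — request latency up NO; CPU elevated NO; connection count growing NO; disk writes flat yes; open file descriptors growing NO
(C) thread-pool exhaustion — request latency up NO; CPU elevated yes; connection count growing yes; disk writes flat NO; open file descriptors growing NO
(D) unbounded retry amplification — request latency up yes; CPU elevated yes; connection count growing NO; disk writes flat yes; open file descriptors growing NO
None of the listed candidates fits everything.

none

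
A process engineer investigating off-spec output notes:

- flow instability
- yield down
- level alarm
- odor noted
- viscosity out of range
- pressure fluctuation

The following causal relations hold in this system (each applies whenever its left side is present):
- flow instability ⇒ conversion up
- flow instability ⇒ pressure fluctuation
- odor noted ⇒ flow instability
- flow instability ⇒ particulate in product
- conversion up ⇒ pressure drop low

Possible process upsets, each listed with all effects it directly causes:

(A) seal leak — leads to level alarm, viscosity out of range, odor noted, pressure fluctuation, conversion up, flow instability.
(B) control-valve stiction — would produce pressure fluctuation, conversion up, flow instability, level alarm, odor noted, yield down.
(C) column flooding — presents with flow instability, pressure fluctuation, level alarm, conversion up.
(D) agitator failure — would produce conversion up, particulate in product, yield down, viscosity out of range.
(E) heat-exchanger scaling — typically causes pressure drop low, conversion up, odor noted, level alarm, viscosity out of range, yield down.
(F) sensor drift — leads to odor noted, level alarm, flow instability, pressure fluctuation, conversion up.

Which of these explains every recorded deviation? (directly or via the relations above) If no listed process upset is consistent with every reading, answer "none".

E

Per-candidate check:
(A) seal leak — flow instability ✓; yield down ✗; level alarm ✓; odor noted ✓; viscosity out of range ✓; pressure fluctuation ✓
(B) control-valve stiction — does not account for viscosity out of range
(C) column flooding — flow instability ✓; yield down ✗; level alarm ✓; odor noted ✗; viscosity out of range ✗; pressure fluctuation ✓
(D) agitator failure — flow instability ✗; yield down ✓; level alarm ✗; odor noted ✗; viscosity out of range ✓; pressure fluctuation ✗
(E) heat-exchanger scaling — accounts for every observation (flow instability via odor noted → flow instability)
(F) sensor drift — flow instability ✓; yield down ✗; level alarm ✓; odor noted ✓; viscosity out of range ✗; pressure fluctuation ✓
Only (E) is consistent with every observation.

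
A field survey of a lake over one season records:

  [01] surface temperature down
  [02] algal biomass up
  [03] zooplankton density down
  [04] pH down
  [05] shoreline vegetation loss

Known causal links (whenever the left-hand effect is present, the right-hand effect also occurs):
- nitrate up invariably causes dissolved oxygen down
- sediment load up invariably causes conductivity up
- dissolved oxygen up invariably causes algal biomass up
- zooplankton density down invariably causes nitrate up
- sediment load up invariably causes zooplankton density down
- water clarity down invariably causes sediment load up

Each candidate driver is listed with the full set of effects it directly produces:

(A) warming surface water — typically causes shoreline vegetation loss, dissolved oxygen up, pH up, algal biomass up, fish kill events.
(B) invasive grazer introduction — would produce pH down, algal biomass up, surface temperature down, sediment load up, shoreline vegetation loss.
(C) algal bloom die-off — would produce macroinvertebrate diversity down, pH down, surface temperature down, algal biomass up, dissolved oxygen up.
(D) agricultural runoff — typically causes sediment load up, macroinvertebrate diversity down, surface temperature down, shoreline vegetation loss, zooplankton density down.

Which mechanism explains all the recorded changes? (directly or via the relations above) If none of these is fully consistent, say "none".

B

Testing each hypothesis:
(A) warming surface water — surface temperature down NO; algal biomass up yes; zooplankton density down NO; pH down NO; shoreline vegetation loss yes
(B) invasive grazer introduction — accounts for every observation (zooplankton density down through sediment load up → zooplankton density down)
(C) algal bloom die-off — surface temperature down yes; algal biomass up yes; zooplankton density down NO; pH down yes; shoreline vegetation loss NO
(D) agricultural runoff — does not account for algal biomass up, pH down
Only (B) is consistent with every observation.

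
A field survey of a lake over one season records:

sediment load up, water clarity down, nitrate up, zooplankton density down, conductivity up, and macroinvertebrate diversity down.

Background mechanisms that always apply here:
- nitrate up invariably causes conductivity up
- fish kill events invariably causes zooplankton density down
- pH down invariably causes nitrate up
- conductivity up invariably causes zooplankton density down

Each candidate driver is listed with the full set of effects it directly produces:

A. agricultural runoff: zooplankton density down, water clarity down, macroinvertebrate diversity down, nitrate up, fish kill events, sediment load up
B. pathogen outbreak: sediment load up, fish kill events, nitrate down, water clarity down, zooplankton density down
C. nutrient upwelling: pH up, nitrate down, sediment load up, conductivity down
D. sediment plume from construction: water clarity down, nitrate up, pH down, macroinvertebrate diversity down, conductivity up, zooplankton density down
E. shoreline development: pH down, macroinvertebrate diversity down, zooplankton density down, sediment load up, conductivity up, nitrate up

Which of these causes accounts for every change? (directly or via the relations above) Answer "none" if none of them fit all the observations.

For each candidate, compare predicted effects to what was observed:
(A) agricultural runoff — sediment load up +; water clarity down +; nitrate up +; zooplankton density down +; conductivity up + (via nitrate up → conductivity up); macroinvertebrate diversity down +
(B) pathogen outbreak — sediment load up +; water clarity down +; nitrate up -; zooplankton density down +; conductivity up -; macroinvertebrate diversity down -
(C) nutrient upwelling — sediment load up +; water clarity down -; nitrate up -; zooplankton density down -; conductivity up -; macroinvertebrate diversity down -
(D) sediment plume from construction — sediment load up -; water clarity down +; nitrate up +; zooplankton density down +; conductivity up +; macroinvertebrate diversity down +
(E) shoreline development — sediment load up +; water clarity down -; nitrate up +; zooplankton density down +; conductivity up +; macroinvertebrate diversity down +
(A) alone accounts for all the evidence.

A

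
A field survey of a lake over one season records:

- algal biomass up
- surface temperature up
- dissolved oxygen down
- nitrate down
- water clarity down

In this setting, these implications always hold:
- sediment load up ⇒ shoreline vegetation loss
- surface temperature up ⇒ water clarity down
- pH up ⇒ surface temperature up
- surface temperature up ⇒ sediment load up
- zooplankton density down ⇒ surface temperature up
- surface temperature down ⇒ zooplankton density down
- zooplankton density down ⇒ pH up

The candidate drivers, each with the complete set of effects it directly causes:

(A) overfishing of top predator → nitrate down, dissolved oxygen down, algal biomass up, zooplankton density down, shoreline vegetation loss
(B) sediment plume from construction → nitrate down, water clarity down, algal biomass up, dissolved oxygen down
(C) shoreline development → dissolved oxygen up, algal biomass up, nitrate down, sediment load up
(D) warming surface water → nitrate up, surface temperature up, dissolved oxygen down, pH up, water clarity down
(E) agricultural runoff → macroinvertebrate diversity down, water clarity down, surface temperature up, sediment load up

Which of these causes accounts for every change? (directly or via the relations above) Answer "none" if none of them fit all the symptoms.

A

Testing each hypothesis:
(A) overfishing of top predator — algal biomass up ✓; surface temperature up ✓ (through zooplankton density down → surface temperature up); dissolved oxygen down ✓; nitrate down ✓; water clarity down ✓ (through zooplankton density down → surface temperature up → water clarity down)
(B) sediment plume from construction — does not account for surface temperature up
(C) shoreline development — fails on surface temperature up, dissolved oxygen down, water clarity down (predicts dissolved oxygen up, not dissolved oxygen down)
(D) warming surface water — algal biomass up ✗; surface temperature up ✓; dissolved oxygen down ✓; nitrate down ✗; water clarity down ✓
(E) agricultural runoff — algal biomass up ✗; surface temperature up ✓; dissolved oxygen down ✗; nitrate down ✗; water clarity down ✓
(A) is the only candidate with no mismatches.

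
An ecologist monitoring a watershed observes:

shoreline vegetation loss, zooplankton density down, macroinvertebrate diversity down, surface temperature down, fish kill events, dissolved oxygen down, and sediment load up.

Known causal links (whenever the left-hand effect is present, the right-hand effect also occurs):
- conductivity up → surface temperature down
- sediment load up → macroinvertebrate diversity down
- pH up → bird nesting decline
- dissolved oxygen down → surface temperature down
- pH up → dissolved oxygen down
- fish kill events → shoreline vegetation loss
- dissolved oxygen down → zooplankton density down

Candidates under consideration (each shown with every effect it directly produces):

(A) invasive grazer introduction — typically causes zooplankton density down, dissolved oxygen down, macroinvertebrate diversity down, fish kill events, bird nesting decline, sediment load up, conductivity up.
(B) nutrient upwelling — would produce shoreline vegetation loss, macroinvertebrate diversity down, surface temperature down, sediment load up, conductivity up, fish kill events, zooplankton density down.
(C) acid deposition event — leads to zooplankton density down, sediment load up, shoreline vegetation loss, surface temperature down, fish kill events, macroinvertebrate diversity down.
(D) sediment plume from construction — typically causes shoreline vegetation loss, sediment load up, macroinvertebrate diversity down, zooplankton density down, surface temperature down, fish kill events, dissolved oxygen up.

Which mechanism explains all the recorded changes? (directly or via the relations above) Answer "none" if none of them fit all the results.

A

Checking each candidate against the observations:
(A) invasive grazer introduction — accounts for every observation (shoreline vegetation loss through fish kill events → shoreline vegetation loss)
(B) nutrient upwelling — shoreline vegetation loss yes; zooplankton density down yes; macroinvertebrate diversity down yes; surface temperature down yes; fish kill events yes; dissolved oxygen down NO; sediment load up yes
(C) acid deposition event — does not account for dissolved oxygen down
(D) sediment plume from construction — fails on dissolved oxygen down (predicts dissolved oxygen up, not dissolved oxygen down)
Only (A) is consistent with every observation.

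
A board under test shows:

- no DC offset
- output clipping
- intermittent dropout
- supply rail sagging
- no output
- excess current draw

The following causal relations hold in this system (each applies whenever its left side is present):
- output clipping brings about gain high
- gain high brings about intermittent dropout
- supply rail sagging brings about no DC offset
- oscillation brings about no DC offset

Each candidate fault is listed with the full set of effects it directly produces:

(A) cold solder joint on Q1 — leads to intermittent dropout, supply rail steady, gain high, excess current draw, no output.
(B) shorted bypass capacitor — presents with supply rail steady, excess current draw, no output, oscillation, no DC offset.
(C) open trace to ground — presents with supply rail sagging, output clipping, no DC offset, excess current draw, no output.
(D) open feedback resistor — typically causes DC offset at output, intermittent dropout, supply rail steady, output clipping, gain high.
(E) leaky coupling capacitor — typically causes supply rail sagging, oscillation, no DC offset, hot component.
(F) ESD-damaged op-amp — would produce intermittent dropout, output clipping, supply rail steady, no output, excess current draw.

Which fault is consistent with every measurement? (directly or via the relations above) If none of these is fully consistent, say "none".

Checking each candidate against the observations:
(A) cold solder joint on Q1 — fails on no DC offset, output clipping, supply rail sagging (predicts supply rail steady, not supply rail sagging)
(B) shorted bypass capacitor — no DC offset match; output clipping miss; intermittent dropout miss; supply rail sagging miss; no output match; excess current draw match
(C) open trace to ground — accounts for every observation (intermittent dropout by output clipping → gain high → intermittent dropout)
(D) open feedback resistor — fails on no DC offset, supply rail sagging, no output, excess current draw (predicts DC offset at output, not no DC offset; predicts supply rail steady, not supply rail sagging)
(E) leaky coupling capacitor — no DC offset match; output clipping miss; intermittent dropout miss; supply rail sagging match; no output miss; excess current draw miss
(F) ESD-damaged op-amp — no DC offset miss; output clipping match; intermittent dropout match; supply rail sagging miss; no output match; excess current draw match
Only (C) is consistent with every observation.

C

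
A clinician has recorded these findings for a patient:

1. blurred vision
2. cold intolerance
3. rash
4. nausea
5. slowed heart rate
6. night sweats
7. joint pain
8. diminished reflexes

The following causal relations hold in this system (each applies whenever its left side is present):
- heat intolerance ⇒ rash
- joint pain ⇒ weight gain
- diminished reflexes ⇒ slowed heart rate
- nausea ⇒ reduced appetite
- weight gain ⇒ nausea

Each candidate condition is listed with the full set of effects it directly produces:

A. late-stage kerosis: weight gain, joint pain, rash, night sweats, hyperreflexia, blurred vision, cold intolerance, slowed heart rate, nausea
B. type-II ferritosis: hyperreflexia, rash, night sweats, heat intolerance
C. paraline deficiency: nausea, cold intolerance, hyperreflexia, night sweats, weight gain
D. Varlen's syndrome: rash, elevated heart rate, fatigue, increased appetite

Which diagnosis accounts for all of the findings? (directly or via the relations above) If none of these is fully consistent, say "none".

none

Per-candidate check:
(A) late-stage kerosis — blurred vision yes; cold intolerance yes; rash yes; nausea yes; slowed heart rate yes; night sweats yes; joint pain yes; diminished reflexes NO
(B) type-II ferritosis — blurred vision NO; cold intolerance NO; rash yes; nausea NO; slowed heart rate NO; night sweats yes; joint pain NO; diminished reflexes NO
(C) paraline deficiency — fails on blurred vision, rash, slowed heart rate, joint pain, diminished reflexes (predicts hyperreflexia, not diminished reflexes)
(D) Varlen's syndrome — fails on blurred vision, cold intolerance, nausea, slowed heart rate, night sweats, joint pain, diminished reflexes (predicts elevated heart rate, not slowed heart rate)
None of the listed candidates fits everything.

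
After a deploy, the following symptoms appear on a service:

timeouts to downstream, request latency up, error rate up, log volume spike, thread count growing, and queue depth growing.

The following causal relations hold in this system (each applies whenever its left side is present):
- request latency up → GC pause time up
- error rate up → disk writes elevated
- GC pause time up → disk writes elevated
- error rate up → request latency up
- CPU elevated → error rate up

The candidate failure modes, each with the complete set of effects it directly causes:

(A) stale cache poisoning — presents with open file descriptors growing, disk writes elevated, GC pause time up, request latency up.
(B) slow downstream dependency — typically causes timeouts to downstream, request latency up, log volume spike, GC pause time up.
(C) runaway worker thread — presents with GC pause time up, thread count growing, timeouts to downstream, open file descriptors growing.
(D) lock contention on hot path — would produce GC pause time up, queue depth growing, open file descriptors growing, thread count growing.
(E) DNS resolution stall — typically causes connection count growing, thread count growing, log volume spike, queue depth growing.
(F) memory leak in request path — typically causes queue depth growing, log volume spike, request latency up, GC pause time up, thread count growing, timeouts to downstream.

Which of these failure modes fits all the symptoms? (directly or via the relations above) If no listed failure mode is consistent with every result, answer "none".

Testing each hypothesis:
(A) stale cache poisoning — timeouts to downstream NO; request latency up yes; error rate up NO; log volume spike NO; thread count growing NO; queue depth growing NO
(B) slow downstream dependency — timeouts to downstream yes; request latency up yes; error rate up NO; log volume spike yes; thread count growing NO; queue depth growing NO
(C) runaway worker thread — does not account for request latency up, error rate up, log volume spike, queue depth growing
(D) lock contention on hot path — timeouts to downstream NO; request latency up NO; error rate up NO; log volume spike NO; thread count growing yes; queue depth growing yes
(E) DNS resolution stall — timeouts to downstream NO; request latency up NO; error rate up NO; log volume spike yes; thread count growing yes; queue depth growing yes
(F) memory leak in request path — timeouts to downstream yes; request latency up yes; error rate up NO; log volume spike yes; thread count growing yes; queue depth growing yes
None of the listed candidates fits everything.

none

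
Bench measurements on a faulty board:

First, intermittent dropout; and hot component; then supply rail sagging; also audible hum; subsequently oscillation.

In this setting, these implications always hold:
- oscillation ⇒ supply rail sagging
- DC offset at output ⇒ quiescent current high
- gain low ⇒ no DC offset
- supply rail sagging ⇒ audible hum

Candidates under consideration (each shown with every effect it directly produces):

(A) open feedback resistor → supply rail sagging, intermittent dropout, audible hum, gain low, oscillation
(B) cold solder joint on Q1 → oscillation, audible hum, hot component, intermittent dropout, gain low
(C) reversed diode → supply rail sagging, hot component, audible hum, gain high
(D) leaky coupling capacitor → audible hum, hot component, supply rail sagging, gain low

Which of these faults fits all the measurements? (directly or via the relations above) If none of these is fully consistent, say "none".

Per-candidate check:
(A) open feedback resistor — does not account for hot component
(B) cold solder joint on Q1 — accounts for every observation (supply rail sagging via oscillation → supply rail sagging)
(C) reversed diode — intermittent dropout NO; hot component yes; supply rail sagging yes; audible hum yes; oscillation NO
(D) leaky coupling capacitor — does not account for intermittent dropout, oscillation
(B) alone accounts for all the evidence.

B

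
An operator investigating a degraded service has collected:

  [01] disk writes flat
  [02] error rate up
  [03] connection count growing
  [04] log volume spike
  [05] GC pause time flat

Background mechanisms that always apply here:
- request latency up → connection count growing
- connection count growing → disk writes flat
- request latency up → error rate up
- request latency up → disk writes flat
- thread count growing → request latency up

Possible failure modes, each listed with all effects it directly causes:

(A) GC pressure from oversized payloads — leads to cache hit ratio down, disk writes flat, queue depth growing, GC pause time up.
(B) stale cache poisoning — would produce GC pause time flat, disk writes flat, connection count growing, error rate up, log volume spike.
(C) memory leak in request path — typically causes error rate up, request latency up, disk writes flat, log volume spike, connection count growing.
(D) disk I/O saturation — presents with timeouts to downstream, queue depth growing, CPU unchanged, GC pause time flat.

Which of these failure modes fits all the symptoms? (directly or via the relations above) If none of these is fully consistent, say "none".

Per-candidate check:
(A) GC pressure from oversized payloads — fails on error rate up, connection count growing, log volume spike, GC pause time flat (predicts GC pause time up, not GC pause time flat)
(B) stale cache poisoning — disk writes flat +; error rate up +; connection count growing +; log volume spike +; GC pause time flat +
(C) memory leak in request path — disk writes flat +; error rate up +; connection count growing +; log volume spike +; GC pause time flat -
(D) disk I/O saturation — disk writes flat -; error rate up -; connection count growing -; log volume spike -; GC pause time flat +
(B) alone accounts for all the evidence.

B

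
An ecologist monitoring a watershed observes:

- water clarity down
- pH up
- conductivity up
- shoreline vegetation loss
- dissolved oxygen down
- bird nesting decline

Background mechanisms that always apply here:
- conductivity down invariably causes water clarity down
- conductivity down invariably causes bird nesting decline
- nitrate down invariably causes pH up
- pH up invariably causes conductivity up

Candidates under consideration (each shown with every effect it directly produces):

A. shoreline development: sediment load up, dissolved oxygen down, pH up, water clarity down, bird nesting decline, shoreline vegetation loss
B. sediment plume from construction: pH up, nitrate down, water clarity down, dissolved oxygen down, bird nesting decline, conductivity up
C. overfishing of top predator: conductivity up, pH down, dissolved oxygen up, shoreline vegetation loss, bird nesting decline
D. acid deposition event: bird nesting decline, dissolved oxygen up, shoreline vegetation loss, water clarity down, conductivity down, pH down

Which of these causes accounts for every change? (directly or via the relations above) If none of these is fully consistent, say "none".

Per-candidate check:
(A) shoreline development — accounts for every observation (conductivity up via pH up → conductivity up)
(B) sediment plume from construction — does not account for shoreline vegetation loss
(C) overfishing of top predator — fails on water clarity down, pH up, dissolved oxygen down (predicts pH down, not pH up; predicts dissolved oxygen up, not dissolved oxygen down)
(D) acid deposition event — fails on pH up, conductivity up, dissolved oxygen down (predicts pH down, not pH up; predicts conductivity down, not conductivity up; predicts dissolved oxygen up, not dissolved oxygen down)
(A) is the only candidate with no mismatches.

A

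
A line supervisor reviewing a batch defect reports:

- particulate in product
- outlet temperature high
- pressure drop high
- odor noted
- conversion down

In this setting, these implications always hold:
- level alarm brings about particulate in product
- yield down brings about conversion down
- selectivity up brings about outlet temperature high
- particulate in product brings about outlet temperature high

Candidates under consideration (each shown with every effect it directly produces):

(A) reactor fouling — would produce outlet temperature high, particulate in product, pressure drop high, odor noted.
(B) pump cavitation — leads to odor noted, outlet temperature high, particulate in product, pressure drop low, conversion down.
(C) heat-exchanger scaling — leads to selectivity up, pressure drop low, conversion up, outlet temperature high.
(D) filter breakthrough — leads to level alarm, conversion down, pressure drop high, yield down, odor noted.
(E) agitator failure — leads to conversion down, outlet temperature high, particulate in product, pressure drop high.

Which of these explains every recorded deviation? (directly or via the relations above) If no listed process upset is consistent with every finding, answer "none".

D

For each candidate, compare predicted effects to what was observed:
(A) reactor fouling — particulate in product match; outlet temperature high match; pressure drop high match; odor noted match; conversion down miss
(B) pump cavitation — particulate in product match; outlet temperature high match; pressure drop high miss; odor noted match; conversion down match
(C) heat-exchanger scaling — fails on particulate in product, pressure drop high, odor noted, conversion down (predicts pressure drop low, not pressure drop high; predicts conversion up, not conversion down)
(D) filter breakthrough — particulate in product match (by level alarm → particulate in product); outlet temperature high match (by level alarm → particulate in product → outlet temperature high); pressure drop high match; odor noted match; conversion down match
(E) agitator failure — does not account for odor noted
(D) alone accounts for all the evidence.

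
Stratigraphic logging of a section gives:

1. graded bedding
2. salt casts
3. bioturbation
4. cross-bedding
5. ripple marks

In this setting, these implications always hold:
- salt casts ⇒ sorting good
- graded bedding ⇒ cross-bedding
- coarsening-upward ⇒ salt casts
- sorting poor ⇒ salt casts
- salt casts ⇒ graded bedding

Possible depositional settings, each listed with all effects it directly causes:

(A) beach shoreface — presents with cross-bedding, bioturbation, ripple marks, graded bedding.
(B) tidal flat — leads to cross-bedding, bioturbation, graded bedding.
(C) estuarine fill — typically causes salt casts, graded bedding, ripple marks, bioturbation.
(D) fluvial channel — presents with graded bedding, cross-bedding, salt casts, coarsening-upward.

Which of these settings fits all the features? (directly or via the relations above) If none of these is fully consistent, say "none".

Testing each hypothesis:
(A) beach shoreface — does not account for salt casts
(B) tidal flat — graded bedding yes; salt casts NO; bioturbation yes; cross-bedding yes; ripple marks NO
(C) estuarine fill — graded bedding yes; salt casts yes; bioturbation yes; cross-bedding yes (via graded bedding → cross-bedding); ripple marks yes
(D) fluvial channel — does not account for bioturbation, ripple marks
(C) alone accounts for all the evidence.

C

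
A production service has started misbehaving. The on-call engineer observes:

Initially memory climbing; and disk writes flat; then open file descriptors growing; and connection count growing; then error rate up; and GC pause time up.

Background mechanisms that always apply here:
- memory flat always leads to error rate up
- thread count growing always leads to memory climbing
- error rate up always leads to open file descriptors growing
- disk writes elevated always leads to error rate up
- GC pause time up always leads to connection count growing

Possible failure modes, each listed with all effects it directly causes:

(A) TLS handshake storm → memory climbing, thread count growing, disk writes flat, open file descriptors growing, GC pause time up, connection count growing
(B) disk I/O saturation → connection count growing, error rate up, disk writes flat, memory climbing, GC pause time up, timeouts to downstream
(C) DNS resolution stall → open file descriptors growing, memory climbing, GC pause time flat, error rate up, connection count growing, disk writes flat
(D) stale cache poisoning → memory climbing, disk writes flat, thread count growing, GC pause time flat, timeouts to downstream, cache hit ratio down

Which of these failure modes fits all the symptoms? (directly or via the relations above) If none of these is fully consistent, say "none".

B

Testing each hypothesis:
(A) TLS handshake storm — does not account for error rate up
(B) disk I/O saturation — memory climbing ✓; disk writes flat ✓; open file descriptors growing ✓ (via error rate up → open file descriptors growing); connection count growing ✓; error rate up ✓; GC pause time up ✓
(C) DNS resolution stall — fails on GC pause time up (predicts GC pause time flat, not GC pause time up)
(D) stale cache poisoning — memory climbing ✓; disk writes flat ✓; open file descriptors growing ✗; connection count growing ✗; error rate up ✗; GC pause time up ✗
Only (B) is consistent with every observation.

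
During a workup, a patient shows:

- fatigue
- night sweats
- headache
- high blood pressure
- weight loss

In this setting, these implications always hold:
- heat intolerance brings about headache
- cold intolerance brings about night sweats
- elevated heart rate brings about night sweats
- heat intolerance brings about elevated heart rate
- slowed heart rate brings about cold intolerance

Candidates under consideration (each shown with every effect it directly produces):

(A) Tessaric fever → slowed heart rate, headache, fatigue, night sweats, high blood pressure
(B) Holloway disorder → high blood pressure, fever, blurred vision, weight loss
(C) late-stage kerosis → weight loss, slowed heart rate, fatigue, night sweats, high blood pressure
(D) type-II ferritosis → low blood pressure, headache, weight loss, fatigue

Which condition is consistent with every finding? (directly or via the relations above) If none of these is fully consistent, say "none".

none

Checking each candidate against the observations:
(A) Tessaric fever — fatigue +; night sweats +; headache +; high blood pressure +; weight loss -
(B) Holloway disorder — does not account for fatigue, night sweats, headache
(C) late-stage kerosis — fatigue +; night sweats +; headache -; high blood pressure +; weight loss +
(D) type-II ferritosis — fails on night sweats, high blood pressure (predicts low blood pressure, not high blood pressure)
None of the listed candidates fits everything.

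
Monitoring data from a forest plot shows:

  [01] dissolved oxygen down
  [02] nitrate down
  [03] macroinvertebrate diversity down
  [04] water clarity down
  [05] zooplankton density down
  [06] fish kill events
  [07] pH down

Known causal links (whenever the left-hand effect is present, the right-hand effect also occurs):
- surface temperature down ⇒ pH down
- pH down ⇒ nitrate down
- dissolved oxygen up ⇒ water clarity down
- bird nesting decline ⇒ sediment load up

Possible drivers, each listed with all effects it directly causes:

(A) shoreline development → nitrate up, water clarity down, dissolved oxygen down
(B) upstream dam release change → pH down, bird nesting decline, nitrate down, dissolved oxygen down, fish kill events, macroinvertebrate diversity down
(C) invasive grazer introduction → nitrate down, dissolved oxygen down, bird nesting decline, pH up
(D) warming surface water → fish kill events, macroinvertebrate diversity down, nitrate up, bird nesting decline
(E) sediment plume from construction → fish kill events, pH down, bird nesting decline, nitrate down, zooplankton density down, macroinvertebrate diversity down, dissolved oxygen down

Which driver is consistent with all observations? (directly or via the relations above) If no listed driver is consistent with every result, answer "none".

none

For each candidate, compare predicted effects to what was observed:
(A) shoreline development — dissolved oxygen down yes; nitrate down NO; macroinvertebrate diversity down NO; water clarity down yes; zooplankton density down NO; fish kill events NO; pH down NO
(B) upstream dam release change — dissolved oxygen down yes; nitrate down yes; macroinvertebrate diversity down yes; water clarity down NO; zooplankton density down NO; fish kill events yes; pH down yes
(C) invasive grazer introduction — fails on macroinvertebrate diversity down, water clarity down, zooplankton density down, fish kill events, pH down (predicts pH up, not pH down)
(D) warming surface water — fails on dissolved oxygen down, nitrate down, water clarity down, zooplankton density down, pH down (predicts nitrate up, not nitrate down)
(E) sediment plume from construction — does not account for water clarity down
Every candidate fails on at least one observation.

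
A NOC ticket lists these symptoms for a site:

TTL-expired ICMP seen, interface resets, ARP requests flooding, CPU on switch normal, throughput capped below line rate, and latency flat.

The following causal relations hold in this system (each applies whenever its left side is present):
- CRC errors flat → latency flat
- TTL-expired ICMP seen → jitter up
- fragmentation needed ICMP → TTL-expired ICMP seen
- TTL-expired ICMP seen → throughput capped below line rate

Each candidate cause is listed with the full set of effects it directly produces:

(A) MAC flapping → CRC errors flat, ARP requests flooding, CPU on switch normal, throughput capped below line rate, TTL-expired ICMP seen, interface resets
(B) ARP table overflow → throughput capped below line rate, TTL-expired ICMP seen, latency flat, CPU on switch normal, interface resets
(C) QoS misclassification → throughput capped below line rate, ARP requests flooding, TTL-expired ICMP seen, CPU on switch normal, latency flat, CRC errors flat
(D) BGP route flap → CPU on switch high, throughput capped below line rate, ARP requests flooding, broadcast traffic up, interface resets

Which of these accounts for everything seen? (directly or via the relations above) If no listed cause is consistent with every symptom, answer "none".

For each candidate, compare predicted effects to what was observed:
(A) MAC flapping — accounts for every observation (latency flat through CRC errors flat → latency flat)
(B) ARP table overflow — TTL-expired ICMP seen yes; interface resets yes; ARP requests flooding NO; CPU on switch normal yes; throughput capped below line rate yes; latency flat yes
(C) QoS misclassification — does not account for interface resets
(D) BGP route flap — TTL-expired ICMP seen NO; interface resets yes; ARP requests flooding yes; CPU on switch normal NO; throughput capped below line rate yes; latency flat NO
(A) is the only candidate with no mismatches.

A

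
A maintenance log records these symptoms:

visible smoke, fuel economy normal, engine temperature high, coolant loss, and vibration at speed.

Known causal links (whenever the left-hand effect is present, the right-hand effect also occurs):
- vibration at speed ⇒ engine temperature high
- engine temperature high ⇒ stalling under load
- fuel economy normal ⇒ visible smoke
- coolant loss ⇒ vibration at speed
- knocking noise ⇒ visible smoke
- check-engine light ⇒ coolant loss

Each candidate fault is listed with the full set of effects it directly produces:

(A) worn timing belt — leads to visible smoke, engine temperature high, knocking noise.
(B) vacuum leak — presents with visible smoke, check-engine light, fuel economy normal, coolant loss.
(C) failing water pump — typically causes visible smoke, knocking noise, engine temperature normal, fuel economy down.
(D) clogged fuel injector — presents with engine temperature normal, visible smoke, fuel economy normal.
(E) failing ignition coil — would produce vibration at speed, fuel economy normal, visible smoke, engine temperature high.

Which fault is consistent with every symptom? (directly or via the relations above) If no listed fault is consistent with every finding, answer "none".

B

Checking each candidate against the observations:
(A) worn timing belt — visible smoke match; fuel economy normal miss; engine temperature high match; coolant loss miss; vibration at speed miss
(B) vacuum leak — visible smoke match; fuel economy normal match; engine temperature high match (by coolant loss → vibration at speed → engine temperature high); coolant loss match; vibration at speed match (by coolant loss → vibration at speed)
(C) failing water pump — visible smoke match; fuel economy normal miss; engine temperature high miss; coolant loss miss; vibration at speed miss
(D) clogged fuel injector — fails on engine temperature high, coolant loss, vibration at speed (predicts engine temperature normal, not engine temperature high)
(E) failing ignition coil — visible smoke match; fuel economy normal match; engine temperature high match; coolant loss miss; vibration at speed match
(B) alone accounts for all the evidence.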